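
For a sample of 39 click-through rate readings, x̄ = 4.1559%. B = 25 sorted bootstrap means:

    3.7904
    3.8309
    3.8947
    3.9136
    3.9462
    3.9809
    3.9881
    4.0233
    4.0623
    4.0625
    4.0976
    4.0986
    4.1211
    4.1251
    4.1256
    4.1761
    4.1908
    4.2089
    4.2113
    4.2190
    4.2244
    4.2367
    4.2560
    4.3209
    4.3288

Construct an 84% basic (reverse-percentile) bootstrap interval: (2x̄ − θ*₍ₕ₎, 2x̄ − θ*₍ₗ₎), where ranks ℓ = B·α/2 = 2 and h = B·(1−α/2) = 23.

Percentile endpoints at ranks 2 and 23: θ*₍2₎ = 3.8309, θ*₍23₎ = 4.2560.
Basic interval reflects these around x̄:
  lower = 2 × 4.1559 − 4.2560 = 4.0558
  upper = 2 × 4.1559 − 3.8309 = 4.4809

(4.0558, 4.4809)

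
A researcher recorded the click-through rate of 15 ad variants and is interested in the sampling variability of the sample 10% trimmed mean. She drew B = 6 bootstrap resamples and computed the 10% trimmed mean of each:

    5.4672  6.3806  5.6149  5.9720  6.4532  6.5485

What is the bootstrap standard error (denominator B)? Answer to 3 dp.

SE* = 0.419

Bootstrap SE is the standard deviation of the 6 replicate 10% trimmed means.
Mean of replicates: (5.4672 + 6.3806 + 5.6149 + 5.9720 + 6.4532 + 6.5485) / 6 = 36.43640 / 6 = 6.07273
Sum of squared deviations: (−0.60553)² + (+0.30787)² + (−0.45783)² + (−0.10073)² + (+0.38047)² + (+0.47577)² = 1.05232
Variance = 1.05232 / 6 = 0.17539
SE* = √0.17539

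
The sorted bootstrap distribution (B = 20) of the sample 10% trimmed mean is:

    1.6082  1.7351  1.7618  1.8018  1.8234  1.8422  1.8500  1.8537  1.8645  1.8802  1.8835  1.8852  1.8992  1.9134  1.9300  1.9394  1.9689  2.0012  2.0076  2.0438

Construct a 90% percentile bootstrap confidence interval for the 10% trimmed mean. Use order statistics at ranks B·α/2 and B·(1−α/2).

(1.6082, 2.0076)

α = 0.10; lower rank = 20 × 0.050 = 1; upper rank = 20 × 0.950 = 19.
The 1st smallest replicate is 1.6082; the 19th is 2.0076.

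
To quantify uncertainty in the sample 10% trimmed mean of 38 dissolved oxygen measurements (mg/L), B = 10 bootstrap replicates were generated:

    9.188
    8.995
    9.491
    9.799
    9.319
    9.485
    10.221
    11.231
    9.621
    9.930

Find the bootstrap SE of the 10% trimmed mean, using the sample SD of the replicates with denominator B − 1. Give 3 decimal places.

Bootstrap SE is the standard deviation of the 10 replicate 10% trimmed means.
Mean of replicates: (9.188 + 8.995 + 9.491 + 9.799 + 9.319 + 9.485 + 10.221 + 11.231 + 9.621 + 9.930) / 10 = 97.2800 / 10 = 9.7280
Sum of squared deviations: (−0.5400)² + (−0.7330)² + (−0.2370)² + (+0.0710)² + (−0.4090)² + (−0.2430)² + (+0.4930)² + (+1.5030)² + (−0.1070)² + (+0.2020)² = 3.6707
Variance = 3.6707 / 9 = 0.4079
SE* = √0.4079

SE* = 0.639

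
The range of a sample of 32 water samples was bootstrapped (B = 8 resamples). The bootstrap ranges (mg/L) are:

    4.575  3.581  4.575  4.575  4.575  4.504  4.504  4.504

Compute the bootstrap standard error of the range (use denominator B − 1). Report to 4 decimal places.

SE* = 0.3425

Bootstrap SE is the standard deviation of the 8 replicate ranges.
Mean of replicates: (4.575 + 3.581 + 4.575 + 4.575 + 4.575 + 4.504 + 4.504 + 4.504) / 8 = 35.39300 / 8 = 4.42413
Sum of squared deviations: (+0.15088)² + (−0.84313)² + (+0.15088)² + (+0.15088)² + (+0.15088)² + (+0.07987)² + (+0.07987)² + (+0.07987)² = 0.82105
Variance = 0.82105 / 7 = 0.11729
SE* = √0.11729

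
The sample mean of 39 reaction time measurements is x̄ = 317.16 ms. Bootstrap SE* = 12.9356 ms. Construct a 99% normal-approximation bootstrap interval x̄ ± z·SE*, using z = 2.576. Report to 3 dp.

Margin = 2.576 × 12.9356 = 33.3221
Interval: 317.16 ± 33.3221

(283.838, 350.482)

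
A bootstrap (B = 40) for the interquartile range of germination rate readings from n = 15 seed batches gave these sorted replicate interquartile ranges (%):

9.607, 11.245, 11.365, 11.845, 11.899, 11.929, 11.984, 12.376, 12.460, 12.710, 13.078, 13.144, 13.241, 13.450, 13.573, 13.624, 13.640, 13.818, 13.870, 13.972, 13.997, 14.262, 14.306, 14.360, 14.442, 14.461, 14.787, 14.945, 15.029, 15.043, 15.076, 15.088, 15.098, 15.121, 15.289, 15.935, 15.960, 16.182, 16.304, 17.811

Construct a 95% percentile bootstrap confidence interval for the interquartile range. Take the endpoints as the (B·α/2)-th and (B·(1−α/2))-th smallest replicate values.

α = 0.05; lower rank = 40 × 0.025 = 1; upper rank = 40 × 0.975 = 39.
The 1st smallest replicate is 9.607; the 39th is 16.304.

(9.607, 16.304)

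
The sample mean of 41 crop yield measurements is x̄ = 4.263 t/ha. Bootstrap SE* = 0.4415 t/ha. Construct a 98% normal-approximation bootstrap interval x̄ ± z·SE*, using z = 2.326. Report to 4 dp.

Margin = 2.326 × 0.4415 = 1.02693
Interval: 4.263 ± 1.02693

(3.2361, 5.2899)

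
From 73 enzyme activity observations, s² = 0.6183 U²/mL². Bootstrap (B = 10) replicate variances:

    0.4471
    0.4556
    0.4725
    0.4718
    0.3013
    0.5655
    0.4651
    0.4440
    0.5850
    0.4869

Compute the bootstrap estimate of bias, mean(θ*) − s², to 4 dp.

bias = −0.1488

mean(θ*) = (0.4471 + 0.4556 + 0.4725 + 0.4718 + 0.3013 + 0.5655 + 0.4651 + 0.4440 + 0.5850 + 0.4869) / 10 = 0.46948
bias = 0.46948 − 0.6183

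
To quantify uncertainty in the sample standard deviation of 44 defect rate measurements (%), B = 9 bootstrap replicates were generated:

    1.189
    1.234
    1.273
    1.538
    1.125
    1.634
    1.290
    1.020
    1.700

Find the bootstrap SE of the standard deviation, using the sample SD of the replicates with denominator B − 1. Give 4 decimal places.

Bootstrap SE is the standard deviation of the 9 replicate standard deviations.
Mean of replicates: (1.189 + 1.234 + 1.273 + 1.538 + 1.125 + 1.634 + 1.290 + 1.020 + 1.700) / 9 = 12.00300 / 9 = 1.33367
Sum of squared deviations: (−0.14467)² + (−0.09967)² + (−0.06067)² + (+0.20433)² + (−0.20867)² + (+0.30033)² + (−0.04367)² + (−0.31367)² + (+0.36633)² = 0.44453
Variance = 0.44453 / 8 = 0.05557
SE* = √0.05557

SE* = 0.2357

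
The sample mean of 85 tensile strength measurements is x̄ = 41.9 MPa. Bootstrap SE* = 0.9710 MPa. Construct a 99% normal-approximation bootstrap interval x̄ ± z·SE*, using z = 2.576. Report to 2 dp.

(39.40, 44.40)

Margin = 2.576 × 0.9710 = 2.501
Interval: 41.9 ± 2.501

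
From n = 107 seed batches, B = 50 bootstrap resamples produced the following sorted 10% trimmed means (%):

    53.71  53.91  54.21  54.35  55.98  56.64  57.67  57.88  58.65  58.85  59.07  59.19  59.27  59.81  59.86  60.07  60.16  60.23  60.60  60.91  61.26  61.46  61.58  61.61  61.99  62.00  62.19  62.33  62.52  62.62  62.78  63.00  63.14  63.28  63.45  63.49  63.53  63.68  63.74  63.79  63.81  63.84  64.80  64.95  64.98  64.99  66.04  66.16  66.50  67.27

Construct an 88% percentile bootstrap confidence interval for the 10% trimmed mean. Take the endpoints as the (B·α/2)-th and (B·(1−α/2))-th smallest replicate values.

(54.21, 66.04)

α = 0.12; lower rank = 50 × 0.060 = 3; upper rank = 50 × 0.940 = 47.
The 3rd smallest replicate is 54.21; the 47th is 66.04.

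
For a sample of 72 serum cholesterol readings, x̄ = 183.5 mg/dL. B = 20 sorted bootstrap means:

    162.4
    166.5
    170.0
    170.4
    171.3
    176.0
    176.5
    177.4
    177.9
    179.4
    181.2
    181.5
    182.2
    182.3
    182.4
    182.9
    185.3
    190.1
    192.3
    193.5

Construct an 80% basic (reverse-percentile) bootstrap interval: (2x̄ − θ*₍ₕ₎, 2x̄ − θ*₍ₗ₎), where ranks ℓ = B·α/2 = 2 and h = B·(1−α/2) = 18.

(176.9, 200.5)

Percentile endpoints at ranks 2 and 18: θ*₍2₎ = 166.5, θ*₍18₎ = 190.1.
Basic interval reflects these around x̄:
  lower = 2 × 183.5 − 190.1 = 176.9
  upper = 2 × 183.5 − 166.5 = 200.5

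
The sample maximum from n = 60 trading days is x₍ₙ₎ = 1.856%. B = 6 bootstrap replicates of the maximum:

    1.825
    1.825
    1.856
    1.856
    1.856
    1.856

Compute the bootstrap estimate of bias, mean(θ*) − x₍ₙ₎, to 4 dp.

mean(θ*) = (1.825 + 1.825 + 1.856 + 1.856 + 1.856 + 1.856) / 6 = 1.84567
bias = 1.84567 − 1.856

bias = −0.0103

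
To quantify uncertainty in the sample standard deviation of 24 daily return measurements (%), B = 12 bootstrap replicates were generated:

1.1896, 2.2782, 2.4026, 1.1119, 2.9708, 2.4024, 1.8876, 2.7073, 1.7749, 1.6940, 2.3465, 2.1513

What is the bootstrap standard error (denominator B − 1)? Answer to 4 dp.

SE* = 0.5656

Bootstrap SE is the standard deviation of the 12 replicate standard deviations.
Mean of replicates: (1.1896 + 2.2782 + 2.4026 + 1.1119 + 2.9708 + 2.4024 + 1.8876 + 2.7073 + 1.7749 + 1.6940 + 2.3465 + 2.1513) / 12 = 24.91710 / 12 = 2.07642
Sum of squared deviations: (−0.88682)² + (+0.20178)² + (+0.32618)² + (−0.96452)² + (+0.89438)² + (+0.32598)² + (−0.18883)² + (+0.63088)² + (−0.30153)² + (−0.38243)² + (+0.27007)² + (+0.07488)² = 3.51941
Variance = 3.51941 / 11 = 0.31995
SE* = √0.31995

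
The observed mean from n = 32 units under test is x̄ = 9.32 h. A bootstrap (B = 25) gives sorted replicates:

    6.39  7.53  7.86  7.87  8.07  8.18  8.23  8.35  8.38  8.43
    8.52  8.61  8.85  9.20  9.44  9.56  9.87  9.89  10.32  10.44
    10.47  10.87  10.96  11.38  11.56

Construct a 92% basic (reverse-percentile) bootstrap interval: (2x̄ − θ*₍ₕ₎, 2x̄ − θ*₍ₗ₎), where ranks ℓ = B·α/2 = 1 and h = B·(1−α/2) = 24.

(7.26, 12.25)

Percentile endpoints at ranks 1 and 24: θ*₍1₎ = 6.39, θ*₍24₎ = 11.38.
Basic interval reflects these around x̄:
  lower = 2 × 9.32 − 11.38 = 7.26
  upper = 2 × 9.32 − 6.39 = 12.25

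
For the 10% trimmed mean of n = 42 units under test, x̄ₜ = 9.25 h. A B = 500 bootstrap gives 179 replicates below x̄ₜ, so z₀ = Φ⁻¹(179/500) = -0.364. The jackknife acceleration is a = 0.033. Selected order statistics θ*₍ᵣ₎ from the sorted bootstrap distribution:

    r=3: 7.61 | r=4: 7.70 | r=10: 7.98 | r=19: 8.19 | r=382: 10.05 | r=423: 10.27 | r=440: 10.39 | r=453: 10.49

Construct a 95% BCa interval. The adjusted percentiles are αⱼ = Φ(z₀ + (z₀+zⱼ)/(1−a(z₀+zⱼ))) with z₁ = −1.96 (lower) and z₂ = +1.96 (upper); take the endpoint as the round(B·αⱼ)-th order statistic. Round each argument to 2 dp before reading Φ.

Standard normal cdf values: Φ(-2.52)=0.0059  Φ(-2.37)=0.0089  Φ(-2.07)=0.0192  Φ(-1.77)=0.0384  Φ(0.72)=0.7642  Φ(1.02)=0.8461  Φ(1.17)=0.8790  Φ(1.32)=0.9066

Lower: z₀ + z₁ = -0.364 + (-1.960) = -2.324; 1 − a(z₀+z₁) = 1 − (0.033)(-2.324) = 1.0767; argument = -0.364 + (-2.324)/1.0767 = -2.5225 → -2.52.
α₁ = Φ(-2.52) = 0.0059; rank = round(500 × 0.0059) = 3; θ*₍3₎ = 7.61.
Upper: z₀ + z₂ = 1.596; 1 − a(z₀+z₂) = 0.9473; argument = 1.3207 → 1.32; α₂ = 0.9066; rank = 453; θ*₍453₎ = 10.49.

(7.61, 10.49)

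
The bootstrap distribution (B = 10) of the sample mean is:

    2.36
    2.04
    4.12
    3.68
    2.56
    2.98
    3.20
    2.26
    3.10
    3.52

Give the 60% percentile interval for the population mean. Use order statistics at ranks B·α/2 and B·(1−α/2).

Sorted replicates: 2.04, 2.26, 2.36, 2.56, 2.98, 3.10, 3.20, 3.52, 3.68, 4.12
α = 0.40; lower rank = 10 × 0.200 = 2; upper rank = 10 × 0.800 = 8.
The 2nd smallest replicate is 2.26; the 8th is 3.52.

(2.26, 3.52)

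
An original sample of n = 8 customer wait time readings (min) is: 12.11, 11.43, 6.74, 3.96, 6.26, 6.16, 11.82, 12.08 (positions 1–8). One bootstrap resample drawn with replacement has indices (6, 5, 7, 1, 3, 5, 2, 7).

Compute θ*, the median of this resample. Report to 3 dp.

θ* = 9.085

Resample values: 6.16, 6.26, 11.82, 12.11, 6.74, 6.26, 11.43, 11.82.
Sorted: 6.16, 6.26, 6.26, 6.74, 11.43, 11.82, 11.82, 12.11
Median = average of the two middle values = 9.085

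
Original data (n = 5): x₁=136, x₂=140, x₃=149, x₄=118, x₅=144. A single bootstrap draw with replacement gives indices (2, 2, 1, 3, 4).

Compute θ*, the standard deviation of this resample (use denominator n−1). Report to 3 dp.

θ* = 11.437

Resample values: 140, 140, 136, 149, 118.
Mean = 136.6000; sum of squared deviations = 523.2000
s² = 523.2000 / 4 = 130.8000
s = √130.8000 = 11.437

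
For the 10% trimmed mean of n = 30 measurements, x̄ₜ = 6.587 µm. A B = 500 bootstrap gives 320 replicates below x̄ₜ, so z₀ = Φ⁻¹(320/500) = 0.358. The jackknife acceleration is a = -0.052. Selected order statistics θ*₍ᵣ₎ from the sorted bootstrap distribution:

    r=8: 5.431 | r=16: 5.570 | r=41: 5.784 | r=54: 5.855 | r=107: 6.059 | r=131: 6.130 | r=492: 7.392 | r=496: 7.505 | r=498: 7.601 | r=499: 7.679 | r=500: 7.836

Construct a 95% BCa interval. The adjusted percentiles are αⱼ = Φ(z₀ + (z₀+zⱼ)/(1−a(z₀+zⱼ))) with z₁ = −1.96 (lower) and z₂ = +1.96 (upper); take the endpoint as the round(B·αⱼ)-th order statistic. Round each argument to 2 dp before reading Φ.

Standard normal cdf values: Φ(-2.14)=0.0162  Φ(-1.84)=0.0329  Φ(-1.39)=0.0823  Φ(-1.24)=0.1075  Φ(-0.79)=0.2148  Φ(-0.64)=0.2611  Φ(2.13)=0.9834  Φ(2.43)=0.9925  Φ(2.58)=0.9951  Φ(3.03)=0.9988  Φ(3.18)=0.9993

(5.784, 7.505)

Lower: z₀ + z₁ = 0.358 + (-1.960) = -1.602; 1 − a(z₀+z₁) = 1 − (-0.052)(-1.602) = 0.9167; argument = 0.358 + (-1.602)/0.9167 = -1.3896 → -1.39.
α₁ = Φ(-1.39) = 0.0823; rank = round(500 × 0.0823) = 41; θ*₍41₎ = 5.784.
Upper: z₀ + z₂ = 2.318; 1 − a(z₀+z₂) = 1.1205; argument = 2.4267 → 2.43; α₂ = 0.9925; rank = 496; θ*₍496₎ = 7.505.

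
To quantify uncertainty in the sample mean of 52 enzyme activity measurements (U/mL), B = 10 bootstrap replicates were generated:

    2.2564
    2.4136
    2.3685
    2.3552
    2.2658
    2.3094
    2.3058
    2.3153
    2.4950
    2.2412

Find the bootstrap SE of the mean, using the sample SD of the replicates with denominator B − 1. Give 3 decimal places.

Bootstrap SE is the standard deviation of the 10 replicate means.
Mean of replicates: (2.2564 + 2.4136 + 2.3685 + 2.3552 + 2.2658 + 2.3094 + 2.3058 + 2.3153 + 2.4950 + 2.2412) / 10 = 23.32620 / 10 = 2.33262
Sum of squared deviations: (−0.07622)² + (+0.08098)² + (+0.03588)² + (+0.02258)² + (−0.06682)² + (−0.02322)² + (−0.02682)² + (−0.01732)² + (+0.16238)² + (−0.09142)² = 0.05491
Variance = 0.05491 / 9 = 0.00610
SE* = √0.00610

SE* = 0.078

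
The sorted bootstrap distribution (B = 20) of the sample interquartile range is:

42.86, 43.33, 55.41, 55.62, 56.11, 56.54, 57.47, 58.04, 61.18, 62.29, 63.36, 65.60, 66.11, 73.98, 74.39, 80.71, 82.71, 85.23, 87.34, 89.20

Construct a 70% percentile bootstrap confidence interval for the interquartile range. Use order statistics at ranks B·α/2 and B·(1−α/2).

α = 0.30; lower rank = 20 × 0.150 = 3; upper rank = 20 × 0.850 = 17.
The 3rd smallest replicate is 55.41; the 17th is 82.71.

(55.41, 82.71)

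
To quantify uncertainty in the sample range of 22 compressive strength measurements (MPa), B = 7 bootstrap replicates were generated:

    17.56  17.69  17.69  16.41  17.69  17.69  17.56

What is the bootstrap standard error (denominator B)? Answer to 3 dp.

Bootstrap SE is the standard deviation of the 7 replicate ranges.
Mean of replicates: (17.56 + 17.69 + 17.69 + 16.41 + 17.69 + 17.69 + 17.56) / 7 = 122.2900 / 7 = 17.4700
Sum of squared deviations: (+0.0900)² + (+0.2200)² + (+0.2200)² + (−1.0600)² + (+0.2200)² + (+0.2200)² + (+0.0900)² = 1.3334
Variance = 1.3334 / 7 = 0.1905
SE* = √0.1905

SE* = 0.436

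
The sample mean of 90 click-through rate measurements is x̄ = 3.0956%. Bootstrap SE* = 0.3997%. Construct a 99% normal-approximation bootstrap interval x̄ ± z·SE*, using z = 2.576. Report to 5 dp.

Margin = 2.576 × 0.3997 = 1.029627
Interval: 3.0956 ± 1.029627

(2.06597, 4.12523)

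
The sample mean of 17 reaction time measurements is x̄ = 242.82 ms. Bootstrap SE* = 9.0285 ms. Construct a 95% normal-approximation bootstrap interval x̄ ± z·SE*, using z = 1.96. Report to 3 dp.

(225.124, 260.516)

Margin = 1.96 × 9.0285 = 17.6959
Interval: 242.82 ± 17.6959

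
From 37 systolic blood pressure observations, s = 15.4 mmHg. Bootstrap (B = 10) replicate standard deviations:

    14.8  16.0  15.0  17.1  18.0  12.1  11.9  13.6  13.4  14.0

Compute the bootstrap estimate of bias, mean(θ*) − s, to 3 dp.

bias = −0.810

mean(θ*) = (14.8 + 16.0 + 15.0 + 17.1 + 18.0 + 12.1 + 11.9 + 13.6 + 13.4 + 14.0) / 10 = 14.5900
bias = 14.5900 − 15.4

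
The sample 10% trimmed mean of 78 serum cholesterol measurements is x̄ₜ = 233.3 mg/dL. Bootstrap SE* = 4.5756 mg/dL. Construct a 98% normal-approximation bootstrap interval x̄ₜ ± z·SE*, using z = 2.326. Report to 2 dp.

(222.66, 243.94)

Margin = 2.326 × 4.5756 = 10.643
Interval: 233.3 ± 10.643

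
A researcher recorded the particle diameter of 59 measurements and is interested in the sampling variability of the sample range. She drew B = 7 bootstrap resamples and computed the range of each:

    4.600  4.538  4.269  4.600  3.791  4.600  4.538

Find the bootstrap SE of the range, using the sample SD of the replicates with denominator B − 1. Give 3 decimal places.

SE* = 0.301

Bootstrap SE is the standard deviation of the 7 replicate ranges.
Mean of replicates: (4.600 + 4.538 + 4.269 + 4.600 + 3.791 + 4.600 + 4.538) / 7 = 30.9360 / 7 = 4.4194
Sum of squared deviations: (+0.1806)² + (+0.1186)² + (−0.1504)² + (+0.1806)² + (−0.6284)² + (+0.1806)² + (+0.1186)² = 0.5435
Variance = 0.5435 / 6 = 0.0906
SE* = √0.0906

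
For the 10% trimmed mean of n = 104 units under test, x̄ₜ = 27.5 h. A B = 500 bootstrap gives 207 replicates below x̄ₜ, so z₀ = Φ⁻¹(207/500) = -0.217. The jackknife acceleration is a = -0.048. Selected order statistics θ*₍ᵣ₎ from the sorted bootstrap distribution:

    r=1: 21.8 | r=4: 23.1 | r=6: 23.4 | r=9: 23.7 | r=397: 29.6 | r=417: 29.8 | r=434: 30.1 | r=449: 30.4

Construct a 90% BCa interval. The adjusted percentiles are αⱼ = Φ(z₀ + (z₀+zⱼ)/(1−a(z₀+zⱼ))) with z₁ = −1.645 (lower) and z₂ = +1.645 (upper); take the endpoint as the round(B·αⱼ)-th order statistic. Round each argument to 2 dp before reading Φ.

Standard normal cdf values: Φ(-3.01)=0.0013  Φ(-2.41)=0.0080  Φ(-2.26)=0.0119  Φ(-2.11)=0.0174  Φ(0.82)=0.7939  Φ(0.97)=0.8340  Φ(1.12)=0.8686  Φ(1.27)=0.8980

(23.4, 30.1)

Lower: z₀ + z₁ = -0.217 + (-1.645) = -1.862; 1 − a(z₀+z₁) = 1 − (-0.048)(-1.862) = 0.9106; argument = -0.217 + (-1.862)/0.9106 = -2.2618 → -2.26.
α₁ = Φ(-2.26) = 0.0119; rank = round(500 × 0.0119) = 6; θ*₍6₎ = 23.4.
Upper: z₀ + z₂ = 1.428; 1 − a(z₀+z₂) = 1.0685; argument = 1.1194 → 1.12; α₂ = 0.8686; rank = 434; θ*₍434₎ = 30.1.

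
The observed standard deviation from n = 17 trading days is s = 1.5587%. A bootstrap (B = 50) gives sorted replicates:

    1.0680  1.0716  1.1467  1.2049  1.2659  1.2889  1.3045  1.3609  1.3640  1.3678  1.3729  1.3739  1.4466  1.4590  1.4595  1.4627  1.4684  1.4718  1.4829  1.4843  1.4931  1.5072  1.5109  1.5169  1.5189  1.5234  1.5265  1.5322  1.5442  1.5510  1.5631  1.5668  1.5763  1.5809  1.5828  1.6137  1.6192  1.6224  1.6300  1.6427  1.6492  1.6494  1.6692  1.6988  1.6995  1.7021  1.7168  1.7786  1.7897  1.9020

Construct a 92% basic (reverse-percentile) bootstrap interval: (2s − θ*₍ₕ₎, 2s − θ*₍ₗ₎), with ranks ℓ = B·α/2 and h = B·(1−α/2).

(1.3388, 2.0458)

Percentile endpoints at ranks 2 and 48: θ*₍2₎ = 1.0716, θ*₍48₎ = 1.7786.
Basic interval reflects these around s:
  lower = 2 × 1.5587 − 1.7786 = 1.3388
  upper = 2 × 1.5587 − 1.0716 = 2.0458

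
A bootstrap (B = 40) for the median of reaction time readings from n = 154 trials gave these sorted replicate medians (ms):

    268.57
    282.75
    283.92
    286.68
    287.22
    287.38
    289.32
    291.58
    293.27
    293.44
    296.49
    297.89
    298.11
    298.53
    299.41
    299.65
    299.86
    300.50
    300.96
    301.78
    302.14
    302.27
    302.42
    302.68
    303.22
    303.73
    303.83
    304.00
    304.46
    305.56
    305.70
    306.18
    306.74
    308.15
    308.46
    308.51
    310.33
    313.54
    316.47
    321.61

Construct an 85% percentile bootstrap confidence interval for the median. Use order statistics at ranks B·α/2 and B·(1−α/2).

(283.92, 310.33)

α = 0.15; lower rank = 40 × 0.075 = 3; upper rank = 40 × 0.925 = 37.
The 3rd smallest replicate is 283.92; the 37th is 310.33.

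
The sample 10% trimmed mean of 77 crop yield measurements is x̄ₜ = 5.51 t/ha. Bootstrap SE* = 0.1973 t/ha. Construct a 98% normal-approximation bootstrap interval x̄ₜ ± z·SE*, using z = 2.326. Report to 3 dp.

(5.051, 5.969)

Margin = 2.326 × 0.1973 = 0.4589
Interval: 5.51 ± 0.4589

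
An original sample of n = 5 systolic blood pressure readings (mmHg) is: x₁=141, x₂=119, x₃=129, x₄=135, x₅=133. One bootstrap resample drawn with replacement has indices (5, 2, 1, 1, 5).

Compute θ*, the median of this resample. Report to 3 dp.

Resample values: 133, 119, 141, 141, 133.
Sorted: 119, 133, 133, 141, 141
Median = middle value = 133.000

θ* = 133.000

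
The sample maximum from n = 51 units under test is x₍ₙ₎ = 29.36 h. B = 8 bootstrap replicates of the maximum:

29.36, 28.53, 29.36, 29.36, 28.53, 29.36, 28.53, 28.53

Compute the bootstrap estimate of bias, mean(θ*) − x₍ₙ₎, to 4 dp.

mean(θ*) = (29.36 + 28.53 + 29.36 + 29.36 + 28.53 + 29.36 + 28.53 + 28.53) / 8 = 28.94500
bias = 28.94500 − 29.36

bias = −0.4150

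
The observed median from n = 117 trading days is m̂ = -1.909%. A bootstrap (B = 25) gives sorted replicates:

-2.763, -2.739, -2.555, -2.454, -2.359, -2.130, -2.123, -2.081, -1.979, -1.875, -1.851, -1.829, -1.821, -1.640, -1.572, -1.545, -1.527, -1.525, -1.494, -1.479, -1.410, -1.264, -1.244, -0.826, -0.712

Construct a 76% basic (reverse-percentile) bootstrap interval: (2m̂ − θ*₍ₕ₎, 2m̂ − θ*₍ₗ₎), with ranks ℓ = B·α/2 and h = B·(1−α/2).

(-2.554, -1.263)

Percentile endpoints at ranks 3 and 22: θ*₍3₎ = -2.555, θ*₍22₎ = -1.264.
Basic interval reflects these around m̂:
  lower = 2 × -1.909 − -1.264 = -2.554
  upper = 2 × -1.909 − -2.555 = -1.263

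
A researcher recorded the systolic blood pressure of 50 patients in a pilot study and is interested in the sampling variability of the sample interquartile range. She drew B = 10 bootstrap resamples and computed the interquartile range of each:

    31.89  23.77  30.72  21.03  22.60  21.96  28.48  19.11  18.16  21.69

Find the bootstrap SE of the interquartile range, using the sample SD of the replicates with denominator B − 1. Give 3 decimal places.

Bootstrap SE is the standard deviation of the 10 replicate interquartile ranges.
Mean of replicates: (31.89 + 23.77 + 30.72 + 21.03 + 22.60 + 21.96 + 28.48 + 19.11 + 18.16 + 21.69) / 10 = 239.4100 / 10 = 23.9410
Sum of squared deviations: (+7.9490)² + (−0.1710)² + (+6.7790)² + (−2.9110)² + (−1.3410)² + (−1.9810)² + (+4.5390)² + (−4.8310)² + (−5.7810)² + (−2.2510)² = 205.7953
Variance = 205.7953 / 9 = 22.8661
SE* = √22.8661

SE* = 4.782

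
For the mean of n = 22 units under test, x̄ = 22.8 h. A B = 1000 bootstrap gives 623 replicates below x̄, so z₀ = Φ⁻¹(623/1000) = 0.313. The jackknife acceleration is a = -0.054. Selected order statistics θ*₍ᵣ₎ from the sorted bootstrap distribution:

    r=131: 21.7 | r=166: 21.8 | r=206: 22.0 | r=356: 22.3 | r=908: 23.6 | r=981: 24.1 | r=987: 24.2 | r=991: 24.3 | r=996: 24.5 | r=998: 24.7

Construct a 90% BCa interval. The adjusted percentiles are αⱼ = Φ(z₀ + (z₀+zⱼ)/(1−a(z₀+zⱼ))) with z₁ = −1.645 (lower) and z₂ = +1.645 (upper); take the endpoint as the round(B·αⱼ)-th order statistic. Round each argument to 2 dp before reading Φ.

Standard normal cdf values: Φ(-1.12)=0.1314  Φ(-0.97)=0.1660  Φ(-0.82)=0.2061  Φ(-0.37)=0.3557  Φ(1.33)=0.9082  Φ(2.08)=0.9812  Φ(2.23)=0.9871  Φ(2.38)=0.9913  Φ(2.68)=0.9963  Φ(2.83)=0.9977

(21.7, 24.1)

Lower: z₀ + z₁ = 0.313 + (-1.645) = -1.332; 1 − a(z₀+z₁) = 1 − (-0.054)(-1.332) = 0.9281; argument = 0.313 + (-1.332)/0.9281 = -1.1222 → -1.12.
α₁ = Φ(-1.12) = 0.1314; rank = round(1000 × 0.1314) = 131; θ*₍131₎ = 21.7.
Upper: z₀ + z₂ = 1.958; 1 − a(z₀+z₂) = 1.1057; argument = 2.0838 → 2.08; α₂ = 0.9812; rank = 981; θ*₍981₎ = 24.1.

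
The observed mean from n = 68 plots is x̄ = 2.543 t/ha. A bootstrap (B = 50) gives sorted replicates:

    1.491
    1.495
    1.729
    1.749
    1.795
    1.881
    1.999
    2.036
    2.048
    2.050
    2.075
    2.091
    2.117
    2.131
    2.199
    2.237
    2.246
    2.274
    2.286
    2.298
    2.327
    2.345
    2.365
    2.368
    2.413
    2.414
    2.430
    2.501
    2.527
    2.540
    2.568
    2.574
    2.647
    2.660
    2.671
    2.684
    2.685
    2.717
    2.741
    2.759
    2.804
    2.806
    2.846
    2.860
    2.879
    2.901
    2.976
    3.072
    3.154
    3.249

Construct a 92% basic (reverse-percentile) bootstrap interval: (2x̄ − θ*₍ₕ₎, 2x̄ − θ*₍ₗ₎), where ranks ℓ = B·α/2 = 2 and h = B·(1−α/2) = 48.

Percentile endpoints at ranks 2 and 48: θ*₍2₎ = 1.495, θ*₍48₎ = 3.072.
Basic interval reflects these around x̄:
  lower = 2 × 2.543 − 3.072 = 2.014
  upper = 2 × 2.543 − 1.495 = 3.591

(2.014, 3.591)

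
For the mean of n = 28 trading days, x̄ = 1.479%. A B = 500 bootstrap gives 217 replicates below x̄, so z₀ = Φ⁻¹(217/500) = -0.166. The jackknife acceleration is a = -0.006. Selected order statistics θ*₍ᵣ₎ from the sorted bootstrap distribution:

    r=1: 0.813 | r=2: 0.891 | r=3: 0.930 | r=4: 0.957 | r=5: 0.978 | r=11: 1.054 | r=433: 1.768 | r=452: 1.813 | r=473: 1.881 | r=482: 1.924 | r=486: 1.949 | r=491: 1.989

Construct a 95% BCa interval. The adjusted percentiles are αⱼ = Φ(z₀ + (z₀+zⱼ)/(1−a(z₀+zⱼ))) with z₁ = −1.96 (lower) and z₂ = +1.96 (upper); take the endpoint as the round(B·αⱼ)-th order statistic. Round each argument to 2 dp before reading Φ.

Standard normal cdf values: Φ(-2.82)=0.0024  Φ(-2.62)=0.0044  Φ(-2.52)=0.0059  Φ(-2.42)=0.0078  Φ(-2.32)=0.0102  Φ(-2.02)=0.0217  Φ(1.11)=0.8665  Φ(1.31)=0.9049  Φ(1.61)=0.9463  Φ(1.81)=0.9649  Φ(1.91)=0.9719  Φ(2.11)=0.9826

(0.978, 1.881)

Lower: z₀ + z₁ = -0.166 + (-1.960) = -2.126; 1 − a(z₀+z₁) = 1 − (-0.006)(-2.126) = 0.9872; argument = -0.166 + (-2.126)/0.9872 = -2.3195 → -2.32.
α₁ = Φ(-2.32) = 0.0102; rank = round(500 × 0.0102) = 5; θ*₍5₎ = 0.978.
Upper: z₀ + z₂ = 1.794; 1 − a(z₀+z₂) = 1.0108; argument = 1.6089 → 1.61; α₂ = 0.9463; rank = 473; θ*₍473₎ = 1.881.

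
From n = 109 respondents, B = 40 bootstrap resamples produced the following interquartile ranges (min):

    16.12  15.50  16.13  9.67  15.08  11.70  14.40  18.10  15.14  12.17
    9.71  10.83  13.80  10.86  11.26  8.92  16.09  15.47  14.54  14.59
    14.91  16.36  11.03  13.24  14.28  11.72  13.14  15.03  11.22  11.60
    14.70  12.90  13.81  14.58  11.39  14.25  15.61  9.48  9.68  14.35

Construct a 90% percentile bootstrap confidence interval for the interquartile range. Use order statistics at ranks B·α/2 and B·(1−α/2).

Sorted replicates: 8.92, 9.48, 9.67, 9.68, 9.71, 10.83, 10.86, 11.03, 11.22, 11.26, 11.39, 11.60, 11.70, 11.72, 12.17, 12.90, 13.14, 13.24, 13.80, 13.81, 14.25, 14.28, 14.35, 14.40, 14.54, 14.58, 14.59, 14.70, 14.91, 15.03, 15.08, 15.14, 15.47, 15.50, 15.61, 16.09, 16.12, 16.13, 16.36, 18.10
α = 0.10; lower rank = 40 × 0.050 = 2; upper rank = 40 × 0.950 = 38.
The 2nd smallest replicate is 9.48; the 38th is 16.13.

(9.48, 16.13)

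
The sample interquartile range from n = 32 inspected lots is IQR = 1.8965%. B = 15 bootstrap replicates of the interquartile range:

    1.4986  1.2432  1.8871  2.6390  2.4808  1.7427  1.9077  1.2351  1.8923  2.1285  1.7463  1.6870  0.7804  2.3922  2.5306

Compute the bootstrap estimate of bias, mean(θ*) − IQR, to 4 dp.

bias = −0.0437

mean(θ*) = (1.4986 + 1.2432 + 1.8871 + 2.6390 + 2.4808 + 1.7427 + 1.9077 + 1.2351 + 1.8923 + 2.1285 + 1.7463 + 1.6870 + 0.7804 + 2.3922 + 2.5306) / 15 = 1.85277
bias = 1.85277 − 1.8965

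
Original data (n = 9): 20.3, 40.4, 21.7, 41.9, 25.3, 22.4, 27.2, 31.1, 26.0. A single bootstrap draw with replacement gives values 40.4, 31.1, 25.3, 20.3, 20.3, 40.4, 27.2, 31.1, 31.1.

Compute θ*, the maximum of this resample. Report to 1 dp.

θ* = 40.4

Maximum = 40.4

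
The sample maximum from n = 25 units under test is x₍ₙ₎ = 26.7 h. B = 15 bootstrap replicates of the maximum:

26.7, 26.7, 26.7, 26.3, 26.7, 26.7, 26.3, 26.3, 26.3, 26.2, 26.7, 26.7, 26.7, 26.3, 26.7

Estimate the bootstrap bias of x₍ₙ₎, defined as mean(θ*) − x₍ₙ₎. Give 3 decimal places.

mean(θ*) = (26.7 + 26.7 + 26.7 + 26.3 + 26.7 + 26.7 + 26.3 + 26.3 + 26.3 + 26.2 + 26.7 + 26.7 + 26.7 + 26.3 + 26.7) / 15 = 26.5333
bias = 26.5333 − 26.7

bias = −0.167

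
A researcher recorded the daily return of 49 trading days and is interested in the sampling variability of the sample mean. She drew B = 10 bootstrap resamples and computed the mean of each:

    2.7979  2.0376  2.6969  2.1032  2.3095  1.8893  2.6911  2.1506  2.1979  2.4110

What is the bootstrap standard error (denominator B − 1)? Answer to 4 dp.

SE* = 0.3112

Bootstrap SE is the standard deviation of the 10 replicate means.
Mean of replicates: (2.7979 + 2.0376 + 2.6969 + 2.1032 + 2.3095 + 1.8893 + 2.6911 + 2.1506 + 2.1979 + 2.4110) / 10 = 23.28500 / 10 = 2.32850
Sum of squared deviations: (+0.46940)² + (−0.29090)² + (+0.36840)² + (−0.22530)² + (−0.01900)² + (−0.43920)² + (+0.36260)² + (−0.17790)² + (−0.13060)² + (+0.08250)² = 0.87169
Variance = 0.87169 / 9 = 0.09685
SE* = √0.09685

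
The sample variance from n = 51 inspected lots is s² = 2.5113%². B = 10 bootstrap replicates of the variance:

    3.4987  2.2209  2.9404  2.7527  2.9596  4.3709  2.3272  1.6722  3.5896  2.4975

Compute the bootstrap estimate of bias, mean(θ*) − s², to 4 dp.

mean(θ*) = (3.4987 + 2.2209 + 2.9404 + 2.7527 + 2.9596 + 4.3709 + 2.3272 + 1.6722 + 3.5896 + 2.4975) / 10 = 2.88297
bias = 2.88297 − 2.5113

bias = +0.3717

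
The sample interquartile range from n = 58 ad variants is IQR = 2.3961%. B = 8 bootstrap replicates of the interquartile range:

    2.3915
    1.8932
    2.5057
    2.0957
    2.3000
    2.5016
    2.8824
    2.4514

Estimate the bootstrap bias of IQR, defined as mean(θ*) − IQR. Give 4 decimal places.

mean(θ*) = (2.3915 + 1.8932 + 2.5057 + 2.0957 + 2.3000 + 2.5016 + 2.8824 + 2.4514) / 8 = 2.37769
bias = 2.37769 − 2.3961

bias = −0.0184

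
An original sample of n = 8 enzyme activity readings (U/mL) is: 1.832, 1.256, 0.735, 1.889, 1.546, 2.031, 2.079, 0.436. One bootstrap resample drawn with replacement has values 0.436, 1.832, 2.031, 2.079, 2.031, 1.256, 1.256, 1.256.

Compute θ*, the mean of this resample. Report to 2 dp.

θ* = 1.52

Mean = (0.436 + 1.832 + 2.031 + 2.079 + 2.031 + 1.256 + 1.256 + 1.256) / 8 = 12.1770 / 8 = 1.52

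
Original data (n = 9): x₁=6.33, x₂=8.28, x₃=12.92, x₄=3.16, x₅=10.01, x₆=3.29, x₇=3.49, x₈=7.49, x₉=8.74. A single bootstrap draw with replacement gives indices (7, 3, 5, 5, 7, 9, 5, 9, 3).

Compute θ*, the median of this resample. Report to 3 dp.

Resample values: 3.49, 12.92, 10.01, 10.01, 3.49, 8.74, 10.01, 8.74, 12.92.
Sorted: 3.49, 3.49, 8.74, 8.74, 10.01, 10.01, 10.01, 12.92, 12.92
Median = middle value = 10.010

θ* = 10.010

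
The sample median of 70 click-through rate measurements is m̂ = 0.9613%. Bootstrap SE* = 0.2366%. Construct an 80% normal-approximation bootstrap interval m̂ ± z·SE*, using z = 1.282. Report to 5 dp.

Margin = 1.282 × 0.2366 = 0.303321
Interval: 0.9613 ± 0.303321

(0.65798, 1.26462)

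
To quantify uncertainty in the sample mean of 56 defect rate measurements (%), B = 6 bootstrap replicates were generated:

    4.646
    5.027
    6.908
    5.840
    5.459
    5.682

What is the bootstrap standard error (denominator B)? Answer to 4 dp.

SE* = 0.7110

Bootstrap SE is the standard deviation of the 6 replicate means.
Mean of replicates: (4.646 + 5.027 + 6.908 + 5.840 + 5.459 + 5.682) / 6 = 33.56200 / 6 = 5.59367
Sum of squared deviations: (−0.94767)² + (−0.56667)² + (+1.31433)² + (+0.24633)² + (−0.13467)² + (+0.08833)² = 3.03327
Variance = 3.03327 / 6 = 0.50555
SE* = √0.50555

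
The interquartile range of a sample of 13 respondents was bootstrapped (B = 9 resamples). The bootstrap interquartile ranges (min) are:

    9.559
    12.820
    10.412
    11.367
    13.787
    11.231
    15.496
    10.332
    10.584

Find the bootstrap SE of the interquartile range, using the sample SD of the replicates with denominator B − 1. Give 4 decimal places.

SE* = 1.9268

Bootstrap SE is the standard deviation of the 9 replicate interquartile ranges.
Mean of replicates: (9.559 + 12.820 + 10.412 + 11.367 + 13.787 + 11.231 + 15.496 + 10.332 + 10.584) / 9 = 105.58800 / 9 = 11.73200
Sum of squared deviations: (−2.17300)² + (+1.08800)² + (−1.32000)² + (−0.36500)² + (+2.05500)² + (−0.50100)² + (+3.76400)² + (−1.40000)² + (−1.14800)² = 29.70092
Variance = 29.70092 / 8 = 3.71262
SE* = √3.71262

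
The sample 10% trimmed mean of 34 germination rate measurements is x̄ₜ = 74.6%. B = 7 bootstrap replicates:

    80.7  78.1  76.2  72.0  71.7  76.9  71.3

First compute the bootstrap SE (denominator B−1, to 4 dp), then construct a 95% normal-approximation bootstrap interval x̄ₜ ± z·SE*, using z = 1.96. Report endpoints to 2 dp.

(67.43, 81.77)

Mean of replicates = 75.2714; sum of squared deviations = 80.2143; SE* = √(80.2143/6) = 3.6564
Margin = 1.96 × 3.6564 = 7.167
Interval: 74.6 ± 7.167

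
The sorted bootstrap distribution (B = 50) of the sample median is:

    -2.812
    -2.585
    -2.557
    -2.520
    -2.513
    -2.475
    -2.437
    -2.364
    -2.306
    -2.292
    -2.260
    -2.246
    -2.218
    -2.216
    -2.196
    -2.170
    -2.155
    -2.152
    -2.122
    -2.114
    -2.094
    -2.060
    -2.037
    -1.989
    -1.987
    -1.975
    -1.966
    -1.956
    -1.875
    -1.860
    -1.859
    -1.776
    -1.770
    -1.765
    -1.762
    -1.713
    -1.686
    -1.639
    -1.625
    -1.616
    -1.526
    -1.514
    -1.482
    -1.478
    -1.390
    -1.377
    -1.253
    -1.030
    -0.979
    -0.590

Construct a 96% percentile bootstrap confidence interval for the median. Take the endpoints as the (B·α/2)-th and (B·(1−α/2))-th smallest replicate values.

(-2.812, -0.979)

α = 0.04; lower rank = 50 × 0.020 = 1; upper rank = 50 × 0.980 = 49.
The 1st smallest replicate is -2.812; the 49th is -0.979.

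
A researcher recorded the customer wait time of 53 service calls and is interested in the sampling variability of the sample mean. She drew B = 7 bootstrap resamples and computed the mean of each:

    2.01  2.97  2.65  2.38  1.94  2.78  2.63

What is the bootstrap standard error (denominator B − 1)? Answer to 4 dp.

SE* = 0.3882

Bootstrap SE is the standard deviation of the 7 replicate means.
Mean of replicates: (2.01 + 2.97 + 2.65 + 2.38 + 1.94 + 2.78 + 2.63) / 7 = 17.36000 / 7 = 2.48000
Sum of squared deviations: (−0.47000)² + (+0.49000)² + (+0.17000)² + (−0.10000)² + (−0.54000)² + (+0.30000)² + (+0.15000)² = 0.90400
Variance = 0.90400 / 6 = 0.15067
SE* = √0.15067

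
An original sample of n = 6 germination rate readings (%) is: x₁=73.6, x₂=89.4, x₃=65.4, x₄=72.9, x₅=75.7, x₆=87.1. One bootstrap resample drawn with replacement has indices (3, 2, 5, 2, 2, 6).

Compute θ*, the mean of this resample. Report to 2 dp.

θ* = 82.73

Resample values: 65.4, 89.4, 75.7, 89.4, 89.4, 87.1.
Mean = (65.4 + 89.4 + 75.7 + 89.4 + 89.4 + 87.1) / 6 = 496.40 / 6 = 82.73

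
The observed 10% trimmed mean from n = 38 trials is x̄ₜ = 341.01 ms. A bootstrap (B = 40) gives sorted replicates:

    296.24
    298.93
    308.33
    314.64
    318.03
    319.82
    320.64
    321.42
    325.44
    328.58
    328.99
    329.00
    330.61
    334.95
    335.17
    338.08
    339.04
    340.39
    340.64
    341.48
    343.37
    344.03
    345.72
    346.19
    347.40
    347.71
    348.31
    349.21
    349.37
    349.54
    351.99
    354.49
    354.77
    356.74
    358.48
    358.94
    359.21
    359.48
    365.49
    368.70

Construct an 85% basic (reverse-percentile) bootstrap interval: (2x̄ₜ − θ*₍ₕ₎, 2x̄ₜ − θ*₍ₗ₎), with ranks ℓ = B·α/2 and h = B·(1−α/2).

(322.81, 373.69)

Percentile endpoints at ranks 3 and 37: θ*₍3₎ = 308.33, θ*₍37₎ = 359.21.
Basic interval reflects these around x̄ₜ:
  lower = 2 × 341.01 − 359.21 = 322.81
  upper = 2 × 341.01 − 308.33 = 373.69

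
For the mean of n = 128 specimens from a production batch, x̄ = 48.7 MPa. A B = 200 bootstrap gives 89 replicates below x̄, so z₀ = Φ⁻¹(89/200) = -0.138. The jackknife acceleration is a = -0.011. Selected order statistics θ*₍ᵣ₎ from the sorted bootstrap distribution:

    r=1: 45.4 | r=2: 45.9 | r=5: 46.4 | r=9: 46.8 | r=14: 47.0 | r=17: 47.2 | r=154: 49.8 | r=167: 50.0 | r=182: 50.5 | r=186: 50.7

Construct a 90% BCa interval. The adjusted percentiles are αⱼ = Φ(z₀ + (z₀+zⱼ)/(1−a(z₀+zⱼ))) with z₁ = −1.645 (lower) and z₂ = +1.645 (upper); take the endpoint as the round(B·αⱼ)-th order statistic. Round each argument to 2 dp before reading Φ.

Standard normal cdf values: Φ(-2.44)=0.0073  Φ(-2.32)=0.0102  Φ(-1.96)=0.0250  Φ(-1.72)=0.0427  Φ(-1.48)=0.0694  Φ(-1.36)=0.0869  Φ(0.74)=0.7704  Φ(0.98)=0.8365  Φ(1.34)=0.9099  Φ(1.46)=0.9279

Lower: z₀ + z₁ = -0.138 + (-1.645) = -1.783; 1 − a(z₀+z₁) = 1 − (-0.011)(-1.783) = 0.9804; argument = -0.138 + (-1.783)/0.9804 = -1.9567 → -1.96.
α₁ = Φ(-1.96) = 0.0250; rank = round(200 × 0.0250) = 5; θ*₍5₎ = 46.4.
Upper: z₀ + z₂ = 1.507; 1 − a(z₀+z₂) = 1.0166; argument = 1.3444 → 1.34; α₂ = 0.9099; rank = 182; θ*₍182₎ = 50.5.

(46.4, 50.5)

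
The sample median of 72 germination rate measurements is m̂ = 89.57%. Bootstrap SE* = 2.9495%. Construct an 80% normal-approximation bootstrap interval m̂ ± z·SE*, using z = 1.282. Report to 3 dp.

(85.789, 93.351)

Margin = 1.282 × 2.9495 = 3.7813
Interval: 89.57 ± 3.7813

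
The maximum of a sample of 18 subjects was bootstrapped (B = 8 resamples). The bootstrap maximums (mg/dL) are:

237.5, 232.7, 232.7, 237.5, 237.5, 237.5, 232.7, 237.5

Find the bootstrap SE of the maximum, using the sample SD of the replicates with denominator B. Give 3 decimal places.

Bootstrap SE is the standard deviation of the 8 replicate maximums.
Mean of replicates: (237.5 + 232.7 + 232.7 + 237.5 + 237.5 + 237.5 + 232.7 + 237.5) / 8 = 1885.6000 / 8 = 235.7000
Sum of squared deviations: (+1.8000)² + (−3.0000)² + (−3.0000)² + (+1.8000)² + (+1.8000)² + (+1.8000)² + (−3.0000)² + (+1.8000)² = 43.2000
Variance = 43.2000 / 8 = 5.4000
SE* = √5.4000

SE* = 2.324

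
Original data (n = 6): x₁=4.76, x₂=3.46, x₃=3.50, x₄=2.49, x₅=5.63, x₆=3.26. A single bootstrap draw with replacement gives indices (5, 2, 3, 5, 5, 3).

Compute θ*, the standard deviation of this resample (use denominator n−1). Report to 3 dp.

θ* = 1.174

Resample values: 5.63, 3.46, 3.50, 5.63, 5.63, 3.50.
Mean = 4.5583; sum of squared deviations = 6.8919
s² = 6.8919 / 5 = 1.3784
s = √1.3784 = 1.174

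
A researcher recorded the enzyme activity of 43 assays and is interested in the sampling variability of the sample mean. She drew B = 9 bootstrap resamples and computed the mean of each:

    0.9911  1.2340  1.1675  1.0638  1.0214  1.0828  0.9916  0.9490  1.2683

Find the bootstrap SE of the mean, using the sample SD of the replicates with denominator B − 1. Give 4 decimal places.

Bootstrap SE is the standard deviation of the 9 replicate means.
Mean of replicates: (0.9911 + 1.2340 + 1.1675 + 1.0638 + 1.0214 + 1.0828 + 0.9916 + 0.9490 + 1.2683) / 9 = 9.76950 / 9 = 1.08550
Sum of squared deviations: (−0.09440)² + (+0.14850)² + (+0.08200)² + (−0.02170)² + (−0.06410)² + (−0.00270)² + (−0.09390)² + (−0.13650)² + (+0.18280)² = 0.10314
Variance = 0.10314 / 8 = 0.01289
SE* = √0.01289

SE* = 0.1135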